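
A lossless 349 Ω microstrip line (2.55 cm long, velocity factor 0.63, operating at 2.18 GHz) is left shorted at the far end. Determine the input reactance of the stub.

X_in ≈ -1230 Ω (capacitive)

λ = v/f = 0.63·c / 2.18 GHz = 0.0867 m
βl = 2π·l/λ = 2π × 0.294 = 106°
tan(βl) = -3.51
For a shorted stub, Z_in = jZ_0·tan(βl)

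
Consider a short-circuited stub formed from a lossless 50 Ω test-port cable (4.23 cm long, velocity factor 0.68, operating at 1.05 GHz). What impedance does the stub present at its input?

Z_in ≈ +j243 Ω

λ = v/f = 0.68·c / 1.05 GHz = 0.194 m
βl = 2π·l/λ = 2π × 0.218 = 78.4°
tan(βl) = 4.86
For a short-circuited stub, Z_in = jZ_0·tan(βl)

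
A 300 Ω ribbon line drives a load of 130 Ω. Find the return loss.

RL ≈ 8.06 dB

Γ = (130 − 300)/(130 + 300) = -0.395
RL = −20·log₁₀|Γ| = −20·log₁₀(0.395)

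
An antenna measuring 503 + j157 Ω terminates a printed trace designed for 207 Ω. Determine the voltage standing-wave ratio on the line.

Γ = (Z_L − Z_0)/(Z_L + Z_0) = (296 + j157)/(710 + j157)
|Γ| = 335/727 = 0.461
VSWR = (1 + |Γ|)/(1 − |Γ|) = 1.46/0.539

VSWR ≈ 2.71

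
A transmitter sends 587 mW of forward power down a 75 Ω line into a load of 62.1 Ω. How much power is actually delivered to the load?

Γ = (62.1 − 75)/(62.1 + 75) = -0.0941
|Γ|² = 0.00885
P_refl = |Γ|²·P_inc = 5.2 mW, P_del = (1 − |Γ|²)·P_inc = 582 mW

P_delivered ≈ 582 mW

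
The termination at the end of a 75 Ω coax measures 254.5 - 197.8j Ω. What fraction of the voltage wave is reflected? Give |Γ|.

|Γ| ≈ 0.695

Γ = (Z_L − Z_0)/(Z_L + Z_0) = (179.5 − j197.8)/(329.5 − j197.8)
|Γ| = 267/384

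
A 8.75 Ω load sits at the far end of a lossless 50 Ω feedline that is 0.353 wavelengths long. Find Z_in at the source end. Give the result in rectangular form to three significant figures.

βl = 2π × 0.353 = 127°
tan(βl) = tan(127°) = -1.32
Z_in = Z_0·(Z_L + jZ_0·tanβl)/(Z_0 + jZ_L·tanβl)
     = 50·(8.75 − j66.2)/(50 − j11.6)

Z_in ≈ 22.8 − j60.9 Ω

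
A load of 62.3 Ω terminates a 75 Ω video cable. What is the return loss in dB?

Γ = (62.3 − 75)/(62.3 + 75) = -0.0925
RL = −20·log₁₀|Γ| = −20·log₁₀(0.0925)

RL ≈ 20.7 dB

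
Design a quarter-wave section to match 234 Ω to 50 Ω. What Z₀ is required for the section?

Z_qwt = √(Z_0·R_L) = √(50 × 234) = √11700

Z_qwt ≈ 108 Ω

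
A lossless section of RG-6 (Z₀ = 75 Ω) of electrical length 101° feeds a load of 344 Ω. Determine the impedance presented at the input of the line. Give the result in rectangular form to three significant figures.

tan(βl) = tan(101°) = -5.14
Z_in = Z_0·(Z_L + jZ_0·tanβl)/(Z_0 + jZ_L·tanβl)
     = 75·(344 − j386)/(75 − j1770)

Z_in ≈ 16.9 + j13.9 Ω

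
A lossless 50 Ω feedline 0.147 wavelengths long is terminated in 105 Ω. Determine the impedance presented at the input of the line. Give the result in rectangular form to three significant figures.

βl = 2π × 0.147 = 52.9°
tan(βl) = tan(52.9°) = 1.32
Z_in = Z_0·(Z_L + jZ_0·tanβl)/(Z_0 + jZ_L·tanβl)
     = 50·(105 + j66.2)/(50 + j139)

Z_in ≈ 33.1 − j25.9 Ω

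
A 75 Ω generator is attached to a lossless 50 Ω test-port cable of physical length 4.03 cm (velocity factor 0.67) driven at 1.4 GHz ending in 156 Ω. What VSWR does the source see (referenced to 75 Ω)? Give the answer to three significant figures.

VSWR ≈ 4.59

λ = v/f = 0.67·c / 1.4 GHz = 0.144 m
βl = 2π·l/λ = 2π × 0.281 = 101°
tan(βl) = -5.12
Z_in = Z_0·(Z_L + jZ_0·tanβl)/(Z_0 + jZ_L·tanβl) = 16.6 + j8.73 Ω
Γ_s = (Z_in − Z_s)/(Z_in + Z_s) = (-58.4 + j8.73)/(91.6 + j8.73), |Γ_s| = 0.642
VSWR = (1 + |Γ_s|)/(1 − |Γ_s|)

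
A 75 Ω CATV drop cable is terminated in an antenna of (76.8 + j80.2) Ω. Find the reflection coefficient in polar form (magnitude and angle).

Γ ≈ 0.467 ∠ 60.9°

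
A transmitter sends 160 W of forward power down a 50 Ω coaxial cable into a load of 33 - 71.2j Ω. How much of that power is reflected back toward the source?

|Γ| = |(-17 − j71.2)/(83 − j71.2)| = 0.669
|Γ|² = 0.448
P_refl = |Γ|²·P_inc = 71.7 W, P_del = (1 − |Γ|²)·P_inc = 88.3 W

P_reflected ≈ 71.7 W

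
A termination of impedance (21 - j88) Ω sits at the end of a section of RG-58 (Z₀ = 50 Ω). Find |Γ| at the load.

Γ = (Z_L − Z_0)/(Z_L + Z_0) = (-29 − j88)/(71 − j88)
|Γ| = 92.7/113

|Γ| ≈ 0.819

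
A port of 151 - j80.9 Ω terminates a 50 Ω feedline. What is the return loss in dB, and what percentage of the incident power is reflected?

RL ≈ 4.48 dB; 35.7% of incident power reflected

Γ = (101 − j80.9)/(201 − j80.9), |Γ| = 0.597
RL = −20·log₁₀(0.597) = 4.48 dB
P_refl/P_inc = |Γ|² = 0.357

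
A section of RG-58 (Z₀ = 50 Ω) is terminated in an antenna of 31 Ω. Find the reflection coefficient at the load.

Γ = -0.235

Γ = (Z_L − Z_0)/(Z_L + Z_0) = (31 − 50)/(31 + 50) = -19/81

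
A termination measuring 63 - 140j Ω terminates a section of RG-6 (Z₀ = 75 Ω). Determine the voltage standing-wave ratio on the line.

VSWR ≈ 6.01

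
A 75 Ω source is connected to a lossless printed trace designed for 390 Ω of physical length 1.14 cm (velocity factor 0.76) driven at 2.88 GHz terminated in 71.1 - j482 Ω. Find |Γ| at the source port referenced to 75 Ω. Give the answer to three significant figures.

|Γ| ≈ 0.458

λ = v/f = 0.76·c / 2.88 GHz = 0.0792 m
βl = 2π·l/λ = 2π × 0.144 = 51.8°
tan(βl) = 1.27
Z_in = Z_0·(Z_L + jZ_0·tanβl)/(Z_0 + jZ_L·tanβl) = 27.9 + j3.05 Ω
Γ_s = (Z_in − Z_s)/(Z_in + Z_s) = (-47.1 + j3.05)/(103 + j3.05), |Γ_s| = 0.458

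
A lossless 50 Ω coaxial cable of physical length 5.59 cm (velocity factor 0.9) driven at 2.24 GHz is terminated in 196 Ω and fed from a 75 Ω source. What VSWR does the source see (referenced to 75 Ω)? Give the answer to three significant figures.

λ = v/f = 0.9·c / 2.24 GHz = 0.121 m
βl = 2π·l/λ = 2π × 0.464 = 167°
tan(βl) = -0.232
Z_in = Z_0·(Z_L + jZ_0·tanβl)/(Z_0 + jZ_L·tanβl) = 113 + j91.2 Ω
Γ_s = (Z_in − Z_s)/(Z_in + Z_s) = (38.2 + j91.2)/(188 + j91.2), |Γ_s| = 0.473
VSWR = (1 + |Γ_s|)/(1 − |Γ_s|)

VSWR ≈ 2.79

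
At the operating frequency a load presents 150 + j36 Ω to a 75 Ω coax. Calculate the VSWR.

Γ = (Z_L − Z_0)/(Z_L + Z_0) = (75 + j36)/(225 + j36)
|Γ| = 83.2/228 = 0.365
VSWR = (1 + |Γ|)/(1 − |Γ|) = 1.37/0.635

VSWR ≈ 2.15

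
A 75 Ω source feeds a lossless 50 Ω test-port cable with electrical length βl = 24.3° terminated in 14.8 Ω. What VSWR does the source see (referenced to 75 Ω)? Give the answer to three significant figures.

tan(βl) = 0.452
Z_in = Z_0·(Z_L + jZ_0·tanβl)/(Z_0 + jZ_L·tanβl) = 17.5 + j20.2 Ω
Γ_s = (Z_in − Z_s)/(Z_in + Z_s) = (-57.5 + j20.2)/(92.5 + j20.2), |Γ_s| = 0.644
VSWR = (1 + |Γ_s|)/(1 − |Γ_s|)

VSWR ≈ 4.61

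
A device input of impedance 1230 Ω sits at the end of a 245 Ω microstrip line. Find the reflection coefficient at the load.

Γ = (Z_L − Z_0)/(Z_L + Z_0) = (1230 − 245)/(1230 + 245) = 985/1475

Γ = 0.668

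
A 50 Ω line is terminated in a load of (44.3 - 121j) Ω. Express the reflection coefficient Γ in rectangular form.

Γ ≈ 0.599 − j0.514

Γ = (Z_L − Z_0)/(Z_L + Z_0) = (-5.7 − j121)/(94.3 − j121)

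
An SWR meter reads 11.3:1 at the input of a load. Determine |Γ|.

|Γ| = (S − 1)/(S + 1) = (11.3 − 1)/(11.3 + 1) = 10.3/12.3

|Γ| ≈ 0.837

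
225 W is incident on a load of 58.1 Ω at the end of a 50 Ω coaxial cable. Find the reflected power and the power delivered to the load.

P_reflected ≈ 1.26 W; P_delivered ≈ 224 W

Γ = (58.1 − 50)/(58.1 + 50) = 0.0749
|Γ|² = 0.00561
P_refl = |Γ|²·P_inc = 1.26 W, P_del = (1 − |Γ|²)·P_inc = 224 W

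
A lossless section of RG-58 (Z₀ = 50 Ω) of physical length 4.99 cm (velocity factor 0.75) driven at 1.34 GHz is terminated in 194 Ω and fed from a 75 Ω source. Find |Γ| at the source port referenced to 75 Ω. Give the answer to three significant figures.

|Γ| ≈ 0.695

λ = v/f = 0.75·c / 1.34 GHz = 0.168 m
βl = 2π·l/λ = 2π × 0.297 = 107°
tan(βl) = -3.27
Z_in = Z_0·(Z_L + jZ_0·tanβl)/(Z_0 + jZ_L·tanβl) = 14 + j14.2 Ω
Γ_s = (Z_in − Z_s)/(Z_in + Z_s) = (-61 + j14.2)/(89 + j14.2), |Γ_s| = 0.695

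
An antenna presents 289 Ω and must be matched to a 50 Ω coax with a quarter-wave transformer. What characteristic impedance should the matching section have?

Z_qwt ≈ 120 Ω

Z_qwt = √(Z_0·R_L) = √(50 × 289) = √14450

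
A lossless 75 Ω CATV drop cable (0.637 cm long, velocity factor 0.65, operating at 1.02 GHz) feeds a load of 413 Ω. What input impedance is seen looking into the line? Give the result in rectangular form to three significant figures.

λ = v/f = 0.65·c / 1.02 GHz = 0.191 m
βl = 2π·l/λ = 2π × 0.0333 = 12°
tan(βl) = tan(12°) = 0.212
Z_in = Z_0·(Z_L + jZ_0·tanβl)/(Z_0 + jZ_L·tanβl)
     = 75·(413 + j15.9)/(75 + j87.7)

Z_in ≈ 182 − j197 Ω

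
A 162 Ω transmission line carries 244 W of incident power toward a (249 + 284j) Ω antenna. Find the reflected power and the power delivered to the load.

P_reflected ≈ 86.3 W; P_delivered ≈ 158 W

|Γ| = |(87 + j284)/(411 + j284)| = 0.595
|Γ|² = 0.353
P_refl = |Γ|²·P_inc = 86.3 W, P_del = (1 − |Γ|²)·P_inc = 158 W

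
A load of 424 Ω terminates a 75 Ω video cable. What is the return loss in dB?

RL ≈ 3.11 dB

Γ = (424 − 75)/(424 + 75) = 0.699
RL = −20·log₁₀|Γ| = −20·log₁₀(0.699)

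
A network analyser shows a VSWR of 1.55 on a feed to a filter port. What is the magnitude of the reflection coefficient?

|Γ| ≈ 0.216

|Γ| = (S − 1)/(S + 1) = (1.55 − 1)/(1.55 + 1) = 0.55/2.55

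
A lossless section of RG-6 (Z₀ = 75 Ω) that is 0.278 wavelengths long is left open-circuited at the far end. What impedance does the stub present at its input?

βl = 2π × 0.278 = 100°
tan(βl) = -5.63
For an open-circuited stub, Z_in = −jZ_0·cot(βl) = −jZ_0/tan(βl)

Z_in ≈ +j13.3 Ω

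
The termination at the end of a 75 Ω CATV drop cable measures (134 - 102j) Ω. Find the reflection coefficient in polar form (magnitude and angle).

Γ = (Z_L − Z_0)/(Z_L + Z_0) = (59 − j102)/(209 − j102)
|Γ| = 118/233 = 0.507

Γ ≈ 0.507 ∠ -33.9°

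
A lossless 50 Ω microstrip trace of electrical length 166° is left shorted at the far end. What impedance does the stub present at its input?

tan(βl) = -0.249
For a shorted stub, Z_in = jZ_0·tan(βl)

Z_in ≈ −j12.5 Ω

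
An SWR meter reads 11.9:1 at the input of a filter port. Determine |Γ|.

|Γ| ≈ 0.845

|Γ| = (S − 1)/(S + 1) = (11.9 − 1)/(11.9 + 1) = 10.9/12.9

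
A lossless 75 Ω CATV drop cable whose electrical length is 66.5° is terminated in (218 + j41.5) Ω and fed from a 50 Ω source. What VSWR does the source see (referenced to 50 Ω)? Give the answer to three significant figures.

tan(βl) = 2.3
Z_in = Z_0·(Z_L + jZ_0·tanβl)/(Z_0 + jZ_L·tanβl) = 30.6 − j33.9 Ω
Γ_s = (Z_in − Z_s)/(Z_in + Z_s) = (-19.4 − j33.9)/(80.6 − j33.9), |Γ_s| = 0.446
VSWR = (1 + |Γ_s|)/(1 − |Γ_s|)

VSWR ≈ 2.61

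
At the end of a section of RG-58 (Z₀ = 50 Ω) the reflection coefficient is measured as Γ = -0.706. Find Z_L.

Z_L ≈ 8.62 Ω

Z_L = Z_0·(1 + Γ)/(1 − Γ) = 50·(0.294)/(1.71)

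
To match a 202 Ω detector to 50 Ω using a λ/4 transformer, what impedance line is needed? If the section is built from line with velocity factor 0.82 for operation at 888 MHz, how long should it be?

Z_qwt = √(Z_0·R_L) = √(50 × 202) = √10100
λ = 0.82·c/f = 0.277 m, so l = λ/4 = 0.0693 m

Z_qwt ≈ 100 Ω; length ≈ 6.93 cm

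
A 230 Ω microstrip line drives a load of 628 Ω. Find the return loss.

RL ≈ 6.67 dB

Γ = (628 − 230)/(628 + 230) = 0.464
RL = −20·log₁₀|Γ| = −20·log₁₀(0.464)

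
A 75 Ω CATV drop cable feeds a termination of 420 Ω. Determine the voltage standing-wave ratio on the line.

Γ = (420 − 75)/(420 + 75) = 0.697
VSWR = (1 + 0.697)/(1 − 0.697)

VSWR ≈ 5.6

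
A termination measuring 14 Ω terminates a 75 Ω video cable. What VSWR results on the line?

VSWR ≈ 5.36

For a purely resistive load, VSWR = R_L/Z_0 or Z_0/R_L (whichever > 1) = 75/14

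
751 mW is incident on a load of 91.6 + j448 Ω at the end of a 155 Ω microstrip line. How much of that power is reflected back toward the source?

|Γ| = |(-63.4 + j448)/(246.6 + j448)| = 0.885
|Γ|² = 0.783
P_refl = |Γ|²·P_inc = 588 mW, P_del = (1 − |Γ|²)·P_inc = 163 mW

P_reflected ≈ 588 mW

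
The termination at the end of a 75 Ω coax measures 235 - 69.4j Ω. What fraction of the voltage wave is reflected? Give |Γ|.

|Γ| ≈ 0.549

Γ = (Z_L − Z_0)/(Z_L + Z_0) = (160 − j69.4)/(310 − j69.4)
|Γ| = 174/318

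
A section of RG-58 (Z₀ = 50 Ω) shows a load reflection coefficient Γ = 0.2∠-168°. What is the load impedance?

Z_L = Z_0·(1 + Γ)/(1 − Γ) = 50·(0.804 − j0.0416)/(1.2 + j0.0416)

Z_L ≈ 33.5 − j2.91 Ω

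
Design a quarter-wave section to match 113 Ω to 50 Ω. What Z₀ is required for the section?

Z_qwt ≈ 75.2 Ω

Z_qwt = √(Z_0·R_L) = √(50 × 113) = √5650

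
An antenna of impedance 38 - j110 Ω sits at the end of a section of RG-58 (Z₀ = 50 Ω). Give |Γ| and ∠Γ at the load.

Γ = (Z_L − Z_0)/(Z_L + Z_0) = (-12 − j110)/(88 − j110)
|Γ| = 111/141 = 0.786

Γ ≈ 0.786 ∠ -44.9°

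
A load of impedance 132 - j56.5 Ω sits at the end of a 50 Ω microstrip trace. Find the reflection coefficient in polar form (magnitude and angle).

Γ ≈ 0.523 ∠ -17.3°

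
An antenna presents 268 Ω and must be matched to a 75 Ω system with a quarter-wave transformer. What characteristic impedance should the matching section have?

Z_qwt ≈ 142 Ω

Z_qwt = √(Z_0·R_L) = √(75 × 268) = √20100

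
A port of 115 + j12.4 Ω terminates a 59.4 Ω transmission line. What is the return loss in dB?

Γ = (55.6 + j12.4)/(174.4 + j12.4), |Γ| = 0.326
RL = −20·log₁₀|Γ| = −20·log₁₀(0.326)

RL ≈ 9.74 dB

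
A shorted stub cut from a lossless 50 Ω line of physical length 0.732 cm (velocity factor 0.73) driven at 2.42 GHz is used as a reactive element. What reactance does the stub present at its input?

X_in ≈ 27.9 Ω (inductive)

λ = v/f = 0.73·c / 2.42 GHz = 0.0905 m
βl = 2π·l/λ = 2π × 0.0809 = 29.1°
tan(βl) = 0.557
For a shorted stub, Z_in = jZ_0·tan(βl)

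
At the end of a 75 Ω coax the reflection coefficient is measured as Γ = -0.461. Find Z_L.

Z_L = Z_0·(1 + Γ)/(1 − Γ) = 75·(0.539)/(1.46)

Z_L ≈ 27.7 Ω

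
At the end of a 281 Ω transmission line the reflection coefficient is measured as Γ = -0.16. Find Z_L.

Z_L = Z_0·(1 + Γ)/(1 − Γ) = 281·(0.84)/(1.16)

Z_L ≈ 203 Ω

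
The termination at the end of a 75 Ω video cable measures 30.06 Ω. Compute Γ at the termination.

Γ = -0.428

Γ = (Z_L − Z_0)/(Z_L + Z_0) = (30.06 − 75)/(30.06 + 75) = -44.94/105.1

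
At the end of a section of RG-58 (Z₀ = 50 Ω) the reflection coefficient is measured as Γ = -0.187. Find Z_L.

Z_L ≈ 34.2 Ω

Z_L = Z_0·(1 + Γ)/(1 − Γ) = 50·(0.813)/(1.19)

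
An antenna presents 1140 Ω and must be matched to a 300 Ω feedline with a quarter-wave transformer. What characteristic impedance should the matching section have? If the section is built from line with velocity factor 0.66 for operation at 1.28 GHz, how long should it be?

Z_qwt ≈ 585 Ω; length ≈ 3.87 cm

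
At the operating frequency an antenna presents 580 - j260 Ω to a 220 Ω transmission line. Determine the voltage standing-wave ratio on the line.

VSWR ≈ 3.24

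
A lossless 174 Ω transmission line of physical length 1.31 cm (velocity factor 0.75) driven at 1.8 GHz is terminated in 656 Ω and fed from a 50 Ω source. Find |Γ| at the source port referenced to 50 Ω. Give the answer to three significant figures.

|Γ| ≈ 0.798

λ = v/f = 0.75·c / 1.8 GHz = 0.125 m
βl = 2π·l/λ = 2π × 0.105 = 37.7°
tan(βl) = 0.774
Z_in = Z_0·(Z_L + jZ_0·tanβl)/(Z_0 + jZ_L·tanβl) = 110 − j187 Ω
Γ_s = (Z_in − Z_s)/(Z_in + Z_s) = (60.3 − j187)/(160 − j187), |Γ_s| = 0.798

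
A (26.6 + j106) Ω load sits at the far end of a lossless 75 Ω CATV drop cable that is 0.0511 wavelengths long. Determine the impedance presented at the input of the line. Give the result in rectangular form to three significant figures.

βl = 2π × 0.0511 = 18.4°
tan(βl) = tan(18.4°) = 0.333
Z_in = Z_0·(Z_L + jZ_0·tanβl)/(Z_0 + jZ_L·tanβl)
     = 75·(26.6 + j131)/(39.7 + j8.85)

Z_in ≈ 100 + j225 Ω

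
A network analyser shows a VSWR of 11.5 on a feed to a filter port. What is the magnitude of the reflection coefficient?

|Γ| ≈ 0.84

|Γ| = (S − 1)/(S + 1) = (11.5 − 1)/(11.5 + 1) = 10.5/12.5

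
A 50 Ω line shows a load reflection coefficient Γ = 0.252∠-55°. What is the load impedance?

Z_L = Z_0·(1 + Γ)/(1 − Γ) = 50·(1.14 − j0.206)/(0.855 + j0.206)

Z_L ≈ 60.5 − j26.7 Ω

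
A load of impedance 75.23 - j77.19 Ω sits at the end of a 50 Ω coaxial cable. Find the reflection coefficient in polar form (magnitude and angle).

Γ = (Z_L − Z_0)/(Z_L + Z_0) = (25.23 − j77.19)/(125.2 − j77.19)
|Γ| = 81.2/147 = 0.552

Γ ≈ 0.552 ∠ -40.3°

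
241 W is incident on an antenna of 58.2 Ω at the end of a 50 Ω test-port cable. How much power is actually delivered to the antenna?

Γ = (58.2 − 50)/(58.2 + 50) = 0.0758
|Γ|² = 0.00574
P_refl = |Γ|²·P_inc = 1.38 W, P_del = (1 − |Γ|²)·P_inc = 240 W

P_delivered ≈ 240 W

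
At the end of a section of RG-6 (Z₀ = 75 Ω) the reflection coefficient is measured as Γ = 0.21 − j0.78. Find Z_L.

Z_L = Z_0·(1 + Γ)/(1 − Γ) = 75·(1.21 − j0.78)/(0.79 + j0.78)

Z_L ≈ 21.1 − j94.9 Ω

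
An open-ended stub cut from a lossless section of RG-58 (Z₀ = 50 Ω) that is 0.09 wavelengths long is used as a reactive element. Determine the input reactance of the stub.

βl = 2π × 0.09 = 32.4°
tan(βl) = 0.635
For an open-ended stub, Z_in = −jZ_0·cot(βl) = −jZ_0/tan(βl)

X_in ≈ -78.8 Ω (capacitive)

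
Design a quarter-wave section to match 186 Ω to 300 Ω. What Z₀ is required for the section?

Z_qwt = √(Z_0·R_L) = √(300 × 186) = √55800

Z_qwt ≈ 236 Ω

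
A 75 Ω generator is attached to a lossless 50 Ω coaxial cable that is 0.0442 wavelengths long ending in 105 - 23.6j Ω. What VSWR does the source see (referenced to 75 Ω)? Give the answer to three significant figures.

VSWR ≈ 1.85

βl = 2π × 0.0442 = 15.9°
tan(βl) = 0.285
Z_in = Z_0·(Z_L + jZ_0·tanβl)/(Z_0 + jZ_L·tanβl) = 69 − j44.6 Ω
Γ_s = (Z_in − Z_s)/(Z_in + Z_s) = (-6.01 − j44.6)/(144 − j44.6), |Γ_s| = 0.299
VSWR = (1 + |Γ_s|)/(1 − |Γ_s|)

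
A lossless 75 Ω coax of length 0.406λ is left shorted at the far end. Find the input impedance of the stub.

Z_in ≈ −j50.3 Ω

βl = 2π × 0.406 = 146°
tan(βl) = -0.67
For a shorted stub, Z_in = jZ_0·tan(βl)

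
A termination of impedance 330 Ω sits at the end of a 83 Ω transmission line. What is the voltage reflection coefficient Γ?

Γ = 0.598

Γ = (Z_L − Z_0)/(Z_L + Z_0) = (330 − 83)/(330 + 83) = 247/413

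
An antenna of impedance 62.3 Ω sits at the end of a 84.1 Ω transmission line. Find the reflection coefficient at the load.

Γ = -0.149

Γ = (Z_L − Z_0)/(Z_L + Z_0) = (62.3 − 84.1)/(62.3 + 84.1) = -21.8/146.4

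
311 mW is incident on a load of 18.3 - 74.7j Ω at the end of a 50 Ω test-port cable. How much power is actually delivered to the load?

P_delivered ≈ 111 mW

|Γ| = |(-31.7 − j74.7)/(68.3 − j74.7)| = 0.802
|Γ|² = 0.643
P_refl = |Γ|²·P_inc = 200 mW, P_del = (1 − |Γ|²)·P_inc = 111 mW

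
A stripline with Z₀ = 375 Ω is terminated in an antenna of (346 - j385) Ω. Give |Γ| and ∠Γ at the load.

Γ ≈ 0.472 ∠ -66.2°

Γ = (Z_L − Z_0)/(Z_L + Z_0) = (-29 − j385)/(721 − j385)
|Γ| = 386/817 = 0.472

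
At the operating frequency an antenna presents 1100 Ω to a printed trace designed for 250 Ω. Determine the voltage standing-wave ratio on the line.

For a purely resistive load, VSWR = R_L/Z_0 or Z_0/R_L (whichever > 1) = 1100/250

VSWR ≈ 4.4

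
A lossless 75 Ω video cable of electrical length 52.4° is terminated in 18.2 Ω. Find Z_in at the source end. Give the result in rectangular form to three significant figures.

tan(βl) = tan(52.4°) = 1.3
Z_in = Z_0·(Z_L + jZ_0·tanβl)/(Z_0 + jZ_L·tanβl)
     = 75·(18.2 + j97.4)/(75 + j23.6)

Z_in ≈ 44.5 + j83.4 Ω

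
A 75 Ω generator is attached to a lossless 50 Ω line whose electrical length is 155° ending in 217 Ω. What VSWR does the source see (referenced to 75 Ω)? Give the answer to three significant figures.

VSWR ≈ 3.57

tan(βl) = -0.466
Z_in = Z_0·(Z_L + jZ_0·tanβl)/(Z_0 + jZ_L·tanβl) = 51.8 + j81.6 Ω
Γ_s = (Z_in − Z_s)/(Z_in + Z_s) = (-23.2 + j81.6)/(127 + j81.6), |Γ_s| = 0.562
VSWR = (1 + |Γ_s|)/(1 − |Γ_s|)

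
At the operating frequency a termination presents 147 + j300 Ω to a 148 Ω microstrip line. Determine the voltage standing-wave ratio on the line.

Γ = (Z_L − Z_0)/(Z_L + Z_0) = (-1 + j300)/(295 + j300)
|Γ| = 300/421 = 0.713
VSWR = (1 + |Γ|)/(1 − |Γ|) = 1.71/0.287

VSWR ≈ 5.97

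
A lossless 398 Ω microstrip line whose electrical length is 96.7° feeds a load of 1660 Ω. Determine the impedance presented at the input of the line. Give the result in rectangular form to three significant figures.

Z_in ≈ 96.7 + j44 Ω

tan(βl) = tan(96.7°) = -8.51
Z_in = Z_0·(Z_L + jZ_0·tanβl)/(Z_0 + jZ_L·tanβl)
     = 398·(1660 − j3390)/(398 − j14100)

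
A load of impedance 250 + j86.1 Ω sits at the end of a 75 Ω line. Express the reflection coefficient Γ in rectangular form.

Γ = (Z_L − Z_0)/(Z_L + Z_0) = (175 + j86.1)/(325 + j86.1)

Γ ≈ 0.569 + j0.114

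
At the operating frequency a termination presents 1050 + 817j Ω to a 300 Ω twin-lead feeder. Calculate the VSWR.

VSWR ≈ 5.73

Γ = (Z_L − Z_0)/(Z_L + Z_0) = (750 + j817)/(1350 + j817)
|Γ| = 1110/1580 = 0.703
VSWR = (1 + |Γ|)/(1 − |Γ|) = 1.7/0.297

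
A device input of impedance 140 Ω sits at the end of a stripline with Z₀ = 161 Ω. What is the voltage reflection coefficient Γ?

Γ = -0.0698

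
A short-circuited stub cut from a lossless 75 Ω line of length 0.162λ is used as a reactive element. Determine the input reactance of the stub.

X_in ≈ 122 Ω (inductive)

βl = 2π × 0.162 = 58.3°
tan(βl) = 1.62
For a short-circuited stub, Z_in = jZ_0·tan(βl)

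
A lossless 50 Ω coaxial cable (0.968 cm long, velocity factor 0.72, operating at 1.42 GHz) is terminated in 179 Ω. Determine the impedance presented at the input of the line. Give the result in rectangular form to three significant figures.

λ = v/f = 0.72·c / 1.42 GHz = 0.152 m
βl = 2π·l/λ = 2π × 0.0636 = 22.9°
tan(βl) = tan(22.9°) = 0.423
Z_in = Z_0·(Z_L + jZ_0·tanβl)/(Z_0 + jZ_L·tanβl)
     = 50·(179 + j21.1)/(50 + j75.6)

Z_in ≈ 64.1 − j75.9 Ω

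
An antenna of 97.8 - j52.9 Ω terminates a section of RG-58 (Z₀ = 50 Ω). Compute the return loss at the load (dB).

Γ = (47.8 − j52.9)/(147.8 − j52.9), |Γ| = 0.454
RL = −20·log₁₀|Γ| = −20·log₁₀(0.454)

RL ≈ 6.86 dB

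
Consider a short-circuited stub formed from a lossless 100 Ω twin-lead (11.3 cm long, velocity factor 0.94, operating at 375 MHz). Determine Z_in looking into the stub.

Z_in ≈ +j138 Ω

λ = v/f = 0.94·c / 375 MHz = 0.752 m
βl = 2π·l/λ = 2π × 0.15 = 54.1°
tan(βl) = 1.38
For a short-circuited stub, Z_in = jZ_0·tan(βl)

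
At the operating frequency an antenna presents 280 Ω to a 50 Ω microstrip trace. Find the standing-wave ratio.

VSWR ≈ 5.6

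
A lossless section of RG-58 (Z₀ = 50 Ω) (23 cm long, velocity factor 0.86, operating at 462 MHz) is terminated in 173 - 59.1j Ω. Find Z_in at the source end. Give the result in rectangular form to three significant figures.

λ = v/f = 0.86·c / 462 MHz = 0.558 m
βl = 2π·l/λ = 2π × 0.412 = 148°
tan(βl) = tan(148°) = -0.618
Z_in = Z_0·(Z_L + jZ_0·tanβl)/(Z_0 + jZ_L·tanβl)
     = 50·(173 − j90)/(13.5 − j107)

Z_in ≈ 51.4 + j74.4 Ω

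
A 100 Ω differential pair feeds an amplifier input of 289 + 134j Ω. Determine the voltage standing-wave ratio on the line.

Γ = (Z_L − Z_0)/(Z_L + Z_0) = (189 + j134)/(389 + j134)
|Γ| = 232/411 = 0.563
VSWR = (1 + |Γ|)/(1 − |Γ|) = 1.56/0.437

VSWR ≈ 3.58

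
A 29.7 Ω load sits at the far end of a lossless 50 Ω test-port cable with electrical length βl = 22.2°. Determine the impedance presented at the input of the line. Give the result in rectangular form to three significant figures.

tan(βl) = tan(22.2°) = 0.408
Z_in = Z_0·(Z_L + jZ_0·tanβl)/(Z_0 + jZ_L·tanβl)
     = 50·(29.7 + j20.4)/(50 + j12.1)

Z_in ≈ 32.7 + j12.5 Ω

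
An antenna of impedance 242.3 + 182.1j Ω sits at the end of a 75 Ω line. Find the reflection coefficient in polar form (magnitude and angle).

Γ = (Z_L − Z_0)/(Z_L + Z_0) = (167.3 + j182.1)/(317.3 + j182.1)
|Γ| = 247/366 = 0.676

Γ ≈ 0.676 ∠ 17.6°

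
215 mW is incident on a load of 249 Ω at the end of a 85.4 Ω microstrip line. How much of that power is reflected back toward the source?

P_reflected ≈ 51.5 mW

Γ = (249 − 85.4)/(249 + 85.4) = 0.489
|Γ|² = 0.239
P_refl = |Γ|²·P_inc = 51.5 mW, P_del = (1 − |Γ|²)·P_inc = 164 mW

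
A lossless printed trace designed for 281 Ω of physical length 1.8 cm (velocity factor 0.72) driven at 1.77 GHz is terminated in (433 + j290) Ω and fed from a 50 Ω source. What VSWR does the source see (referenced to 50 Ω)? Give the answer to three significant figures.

λ = v/f = 0.72·c / 1.77 GHz = 0.122 m
βl = 2π·l/λ = 2π × 0.147 = 53.1°
tan(βl) = 1.33
Z_in = Z_0·(Z_L + jZ_0·tanβl)/(Z_0 + jZ_L·tanβl) = 276 − j261 Ω
Γ_s = (Z_in − Z_s)/(Z_in + Z_s) = (226 − j261)/(326 − j261), |Γ_s| = 0.827
VSWR = (1 + |Γ_s|)/(1 − |Γ_s|)

VSWR ≈ 10.6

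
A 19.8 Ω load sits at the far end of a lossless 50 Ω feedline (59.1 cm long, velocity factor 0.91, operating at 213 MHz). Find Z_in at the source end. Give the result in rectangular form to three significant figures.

λ = v/f = 0.91·c / 213 MHz = 1.28 m
βl = 2π·l/λ = 2π × 0.461 = 166°
tan(βl) = tan(166°) = -0.249
Z_in = Z_0·(Z_L + jZ_0·tanβl)/(Z_0 + jZ_L·tanβl)
     = 50·(19.8 − j12.5)/(50 − j4.94)

Z_in ≈ 20.8 − j10.4 Ω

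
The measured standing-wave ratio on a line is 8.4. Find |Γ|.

|Γ| = (S − 1)/(S + 1) = (8.4 − 1)/(8.4 + 1) = 7.4/9.4

|Γ| ≈ 0.787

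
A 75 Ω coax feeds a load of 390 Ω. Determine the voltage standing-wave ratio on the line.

VSWR ≈ 5.2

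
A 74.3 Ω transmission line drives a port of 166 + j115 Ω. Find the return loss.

Γ = (91.7 + j115)/(240.3 + j115), |Γ| = 0.552
RL = −20·log₁₀|Γ| = −20·log₁₀(0.552)

RL ≈ 5.16 dB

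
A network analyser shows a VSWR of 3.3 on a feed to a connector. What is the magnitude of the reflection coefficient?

|Γ| = (S − 1)/(S + 1) = (3.3 − 1)/(3.3 + 1) = 2.3/4.3

|Γ| ≈ 0.535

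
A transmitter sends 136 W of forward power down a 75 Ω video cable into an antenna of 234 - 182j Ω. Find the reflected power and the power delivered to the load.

P_reflected ≈ 61.8 W; P_delivered ≈ 74.2 W

|Γ| = |(159 − j182)/(309 − j182)| = 0.674
|Γ|² = 0.454
P_refl = |Γ|²·P_inc = 61.8 W, P_del = (1 − |Γ|²)·P_inc = 74.2 W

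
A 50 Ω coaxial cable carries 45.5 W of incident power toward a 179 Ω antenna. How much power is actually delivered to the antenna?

Γ = (179 − 50)/(179 + 50) = 0.563
|Γ|² = 0.317
P_refl = |Γ|²·P_inc = 14.4 W, P_del = (1 − |Γ|²)·P_inc = 31.1 W

P_delivered ≈ 31.1 W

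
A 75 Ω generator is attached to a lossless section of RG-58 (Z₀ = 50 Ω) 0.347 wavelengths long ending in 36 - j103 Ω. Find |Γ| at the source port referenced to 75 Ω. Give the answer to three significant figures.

|Γ| ≈ 0.751

βl = 2π × 0.347 = 125°
tan(βl) = -1.43
Z_in = Z_0·(Z_L + jZ_0·tanβl)/(Z_0 + jZ_L·tanβl) = 22.6 + j77.6 Ω
Γ_s = (Z_in − Z_s)/(Z_in + Z_s) = (-52.4 + j77.6)/(97.6 + j77.6), |Γ_s| = 0.751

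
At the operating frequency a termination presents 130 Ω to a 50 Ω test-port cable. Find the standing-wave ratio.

VSWR ≈ 2.6

Γ = (130 − 50)/(130 + 50) = 0.444
VSWR = (1 + 0.444)/(1 − 0.444)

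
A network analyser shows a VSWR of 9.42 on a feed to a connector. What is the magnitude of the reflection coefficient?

|Γ| ≈ 0.808

|Γ| = (S − 1)/(S + 1) = (9.42 − 1)/(9.42 + 1) = 8.42/10.4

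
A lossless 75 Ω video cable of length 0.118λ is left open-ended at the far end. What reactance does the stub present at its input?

βl = 2π × 0.118 = 42.5°
tan(βl) = 0.916
For an open-ended stub, Z_in = −jZ_0·cot(βl) = −jZ_0/tan(βl)

X_in ≈ -81.9 Ω (capacitive)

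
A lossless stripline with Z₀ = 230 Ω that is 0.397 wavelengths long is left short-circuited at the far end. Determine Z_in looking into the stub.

Z_in ≈ −j174 Ω

βl = 2π × 0.397 = 143°
tan(βl) = -0.756
For a short-circuited stub, Z_in = jZ_0·tan(βl)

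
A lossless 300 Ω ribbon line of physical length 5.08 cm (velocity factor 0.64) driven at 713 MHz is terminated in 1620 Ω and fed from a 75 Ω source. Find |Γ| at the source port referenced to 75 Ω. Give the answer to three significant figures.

λ = v/f = 0.64·c / 713 MHz = 0.269 m
βl = 2π·l/λ = 2π × 0.189 = 67.9°
tan(βl) = 2.46
Z_in = Z_0·(Z_L + jZ_0·tanβl)/(Z_0 + jZ_L·tanβl) = 64.3 − j117 Ω
Γ_s = (Z_in − Z_s)/(Z_in + Z_s) = (-10.7 − j117)/(139 − j117), |Γ_s| = 0.645

|Γ| ≈ 0.645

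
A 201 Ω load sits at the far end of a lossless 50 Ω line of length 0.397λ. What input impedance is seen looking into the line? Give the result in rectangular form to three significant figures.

Z_in ≈ 30.9 + j56 Ω

βl = 2π × 0.397 = 143°
tan(βl) = tan(143°) = -0.756
Z_in = Z_0·(Z_L + jZ_0·tanβl)/(Z_0 + jZ_L·tanβl)
     = 50·(201 − j37.8)/(50 − j152)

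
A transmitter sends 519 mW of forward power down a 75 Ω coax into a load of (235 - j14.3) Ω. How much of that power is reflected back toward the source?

P_reflected ≈ 139 mW

|Γ| = |(160 − j14.3)/(310 − j14.3)| = 0.518
|Γ|² = 0.268
P_refl = |Γ|²·P_inc = 139 mW, P_del = (1 − |Γ|²)·P_inc = 380 mW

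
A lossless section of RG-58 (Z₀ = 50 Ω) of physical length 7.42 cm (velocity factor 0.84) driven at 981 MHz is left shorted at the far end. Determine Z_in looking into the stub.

λ = v/f = 0.84·c / 981 MHz = 0.257 m
βl = 2π·l/λ = 2π × 0.289 = 104°
tan(βl) = -4.01
For a shorted stub, Z_in = jZ_0·tan(βl)

Z_in ≈ −j201 Ω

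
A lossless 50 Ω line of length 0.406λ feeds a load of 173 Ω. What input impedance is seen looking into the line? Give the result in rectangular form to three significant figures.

βl = 2π × 0.406 = 146°
tan(βl) = tan(146°) = -0.67
Z_in = Z_0·(Z_L + jZ_0·tanβl)/(Z_0 + jZ_L·tanβl)
     = 50·(173 − j33.5)/(50 − j116)

Z_in ≈ 39.3 + j57.6 Ω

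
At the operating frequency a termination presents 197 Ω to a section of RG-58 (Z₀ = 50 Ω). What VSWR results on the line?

VSWR ≈ 3.94

Γ = (197 − 50)/(197 + 50) = 0.595
VSWR = (1 + 0.595)/(1 − 0.595)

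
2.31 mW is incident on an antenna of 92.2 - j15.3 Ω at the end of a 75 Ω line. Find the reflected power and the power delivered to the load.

P_reflected ≈ 0.0434 mW; P_delivered ≈ 2.27 mW

|Γ| = |(17.2 − j15.3)/(167.2 − j15.3)| = 0.137
|Γ|² = 0.0188
P_refl = |Γ|²·P_inc = 0.0434 mW, P_del = (1 − |Γ|²)·P_inc = 2.27 mW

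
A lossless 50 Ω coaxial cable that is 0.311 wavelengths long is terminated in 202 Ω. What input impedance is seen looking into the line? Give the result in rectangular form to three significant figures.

Z_in ≈ 14.2 + j18.7 Ω

βl = 2π × 0.311 = 112°
tan(βl) = tan(112°) = -2.48
Z_in = Z_0·(Z_L + jZ_0·tanβl)/(Z_0 + jZ_L·tanβl)
     = 50·(202 − j124)/(50 − j501)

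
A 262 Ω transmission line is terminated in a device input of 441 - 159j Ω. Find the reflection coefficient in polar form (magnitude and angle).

Γ ≈ 0.332 ∠ -28.9°

Γ = (Z_L − Z_0)/(Z_L + Z_0) = (179 − j159)/(703 − j159)
|Γ| = 239/721 = 0.332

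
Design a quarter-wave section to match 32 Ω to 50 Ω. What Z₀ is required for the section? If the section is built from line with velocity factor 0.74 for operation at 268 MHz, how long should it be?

Z_qwt = √(Z_0·R_L) = √(50 × 32) = √1600
λ = 0.74·c/f = 0.828 m, so l = λ/4 = 0.207 m

Z_qwt ≈ 40 Ω; length ≈ 20.7 cm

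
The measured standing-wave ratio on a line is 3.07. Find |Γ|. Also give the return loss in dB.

|Γ| ≈ 0.509; return loss ≈ 5.87 dB

|Γ| = (S − 1)/(S + 1) = (3.07 − 1)/(3.07 + 1) = 2.07/4.07
RL = −20·log₁₀|Γ| = −20·log₁₀(0.509)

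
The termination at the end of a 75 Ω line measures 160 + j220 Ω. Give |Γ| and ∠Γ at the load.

Γ = (Z_L − Z_0)/(Z_L + Z_0) = (85 + j220)/(235 + j220)
|Γ| = 236/322 = 0.733

Γ ≈ 0.733 ∠ 25.8°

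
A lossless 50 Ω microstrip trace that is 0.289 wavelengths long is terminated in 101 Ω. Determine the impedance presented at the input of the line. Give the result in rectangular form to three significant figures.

Z_in ≈ 25.9 + j9.3 Ω

βl = 2π × 0.289 = 104°
tan(βl) = tan(104°) = -4
Z_in = Z_0·(Z_L + jZ_0·tanβl)/(Z_0 + jZ_L·tanβl)
     = 50·(101 − j200)/(50 − j404)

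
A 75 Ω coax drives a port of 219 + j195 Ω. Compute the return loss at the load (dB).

RL ≈ 3.26 dB

Γ = (144 + j195)/(294 + j195), |Γ| = 0.687
RL = −20·log₁₀|Γ| = −20·log₁₀(0.687)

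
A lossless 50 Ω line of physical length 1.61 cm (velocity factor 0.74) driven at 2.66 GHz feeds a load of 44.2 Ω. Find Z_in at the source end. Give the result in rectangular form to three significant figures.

Z_in ≈ 54.7 + j4.44 Ω

λ = v/f = 0.74·c / 2.66 GHz = 0.0835 m
βl = 2π·l/λ = 2π × 0.193 = 69.4°
tan(βl) = tan(69.4°) = 2.67
Z_in = Z_0·(Z_L + jZ_0·tanβl)/(Z_0 + jZ_L·tanβl)
     = 50·(44.2 + j133)/(50 + j118)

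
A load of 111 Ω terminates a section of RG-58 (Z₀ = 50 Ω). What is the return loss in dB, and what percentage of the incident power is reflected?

RL ≈ 8.43 dB; 14.4% of incident power reflected

Γ = (111 − 50)/(111 + 50) = 0.379
RL = −20·log₁₀(0.379) = 8.43 dB
P_refl/P_inc = |Γ|² = 0.144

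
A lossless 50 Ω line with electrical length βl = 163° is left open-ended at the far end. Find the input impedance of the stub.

Z_in ≈ +j164 Ω

tan(βl) = -0.306
For an open-ended stub, Z_in = −jZ_0·cot(βl) = −jZ_0/tan(βl)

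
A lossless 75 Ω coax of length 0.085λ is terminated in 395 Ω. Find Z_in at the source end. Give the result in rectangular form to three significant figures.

βl = 2π × 0.085 = 30.6°
tan(βl) = tan(30.6°) = 0.591
Z_in = Z_0·(Z_L + jZ_0·tanβl)/(Z_0 + jZ_L·tanβl)
     = 75·(395 + j44.4)/(75 + j234)

Z_in ≈ 49.8 − j111 Ω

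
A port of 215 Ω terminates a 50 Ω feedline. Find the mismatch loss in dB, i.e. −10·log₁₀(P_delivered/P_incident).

Γ = (215 − 50)/(215 + 50) = 0.623
|Γ|² = 0.388, so P_del/P_inc = 1 − |Γ|² = 0.612
ML = −10·log₁₀(1 − |Γ|²)

mismatch loss ≈ 2.13 dB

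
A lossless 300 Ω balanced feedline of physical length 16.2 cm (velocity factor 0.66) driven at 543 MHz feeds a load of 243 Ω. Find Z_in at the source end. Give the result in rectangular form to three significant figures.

λ = v/f = 0.66·c / 543 MHz = 0.365 m
βl = 2π·l/λ = 2π × 0.444 = 160°
tan(βl) = tan(160°) = -0.365
Z_in = Z_0·(Z_L + jZ_0·tanβl)/(Z_0 + jZ_L·tanβl)
     = 300·(243 − j110)/(300 − j88.7)

Z_in ≈ 253 − j34.6 Ω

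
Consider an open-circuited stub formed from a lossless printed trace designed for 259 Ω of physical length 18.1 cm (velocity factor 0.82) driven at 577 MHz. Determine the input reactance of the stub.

λ = v/f = 0.82·c / 577 MHz = 0.426 m
βl = 2π·l/λ = 2π × 0.425 = 153°
tan(βl) = -0.513
For an open-circuited stub, Z_in = −jZ_0·cot(βl) = −jZ_0/tan(βl)

X_in ≈ 505 Ω (inductive)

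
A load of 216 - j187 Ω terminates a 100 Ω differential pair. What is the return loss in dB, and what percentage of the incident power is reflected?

RL ≈ 4.45 dB; 35.9% of incident power reflected

Γ = (116 − j187)/(316 − j187), |Γ| = 0.599
RL = −20·log₁₀(0.599) = 4.45 dB
P_refl/P_inc = |Γ|² = 0.359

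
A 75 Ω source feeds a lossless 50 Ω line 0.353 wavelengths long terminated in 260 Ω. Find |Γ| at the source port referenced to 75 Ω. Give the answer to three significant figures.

|Γ| ≈ 0.724

βl = 2π × 0.353 = 127°
tan(βl) = -1.32
Z_in = Z_0·(Z_L + jZ_0·tanβl)/(Z_0 + jZ_L·tanβl) = 14.8 + j35.6 Ω
Γ_s = (Z_in − Z_s)/(Z_in + Z_s) = (-60.2 + j35.6)/(89.8 + j35.6), |Γ_s| = 0.724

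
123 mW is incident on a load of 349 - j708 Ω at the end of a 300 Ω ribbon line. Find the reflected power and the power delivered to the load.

P_reflected ≈ 67.2 mW; P_delivered ≈ 55.8 mW

|Γ| = |(49 − j708)/(649 − j708)| = 0.739
|Γ|² = 0.546
P_refl = |Γ|²·P_inc = 67.2 mW, P_del = (1 − |Γ|²)·P_inc = 55.8 mW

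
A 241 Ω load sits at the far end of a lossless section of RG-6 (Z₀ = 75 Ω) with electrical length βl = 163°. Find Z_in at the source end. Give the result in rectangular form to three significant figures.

tan(βl) = tan(163°) = -0.306
Z_in = Z_0·(Z_L + jZ_0·tanβl)/(Z_0 + jZ_L·tanβl)
     = 75·(241 − j22.9)/(75 − j73.7)

Z_in ≈ 134 + j109 Ω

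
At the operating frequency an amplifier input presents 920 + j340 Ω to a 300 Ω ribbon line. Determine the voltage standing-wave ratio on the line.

Γ = (Z_L − Z_0)/(Z_L + Z_0) = (620 + j340)/(1220 + j340)
|Γ| = 707/1270 = 0.558
VSWR = (1 + |Γ|)/(1 − |Γ|) = 1.56/0.442

VSWR ≈ 3.53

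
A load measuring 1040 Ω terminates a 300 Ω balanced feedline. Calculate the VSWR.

Γ = (1040 − 300)/(1040 + 300) = 0.552
VSWR = (1 + 0.552)/(1 − 0.552)

VSWR ≈ 3.47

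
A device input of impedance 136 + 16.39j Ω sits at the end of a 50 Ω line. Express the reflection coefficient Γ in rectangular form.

Γ = (Z_L − Z_0)/(Z_L + Z_0) = (86 + j16.39)/(186 + j16.39)

Γ ≈ 0.467 + j0.047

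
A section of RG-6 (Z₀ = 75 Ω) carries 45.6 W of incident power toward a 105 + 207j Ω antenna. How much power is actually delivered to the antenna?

|Γ| = |(30 + j207)/(180 + j207)| = 0.762
|Γ|² = 0.581
P_refl = |Γ|²·P_inc = 26.5 W, P_del = (1 − |Γ|²)·P_inc = 19.1 W

P_delivered ≈ 19.1 W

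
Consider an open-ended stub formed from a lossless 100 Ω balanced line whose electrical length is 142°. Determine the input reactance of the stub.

X_in ≈ 128 Ω (inductive)

tan(βl) = -0.781
For an open-ended stub, Z_in = −jZ_0·cot(βl) = −jZ_0/tan(βl)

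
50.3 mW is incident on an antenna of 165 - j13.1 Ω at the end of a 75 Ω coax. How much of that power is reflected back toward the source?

P_reflected ≈ 7.2 mW

|Γ| = |(90 − j13.1)/(240 − j13.1)| = 0.378
|Γ|² = 0.143
P_refl = |Γ|²·P_inc = 7.2 mW, P_del = (1 − |Γ|²)·P_inc = 43.1 mW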